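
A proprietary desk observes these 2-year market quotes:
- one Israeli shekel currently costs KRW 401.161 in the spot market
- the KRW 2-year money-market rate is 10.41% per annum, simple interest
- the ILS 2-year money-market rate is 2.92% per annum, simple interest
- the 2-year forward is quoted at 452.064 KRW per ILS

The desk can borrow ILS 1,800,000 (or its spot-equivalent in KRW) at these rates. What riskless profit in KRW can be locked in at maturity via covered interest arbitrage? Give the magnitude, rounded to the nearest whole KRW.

T = 2 years.
Invest the ILS and cover forward: 1,800,000 × 1.058400 × 452.064 = KRW 861,236,167.68.
Convert at spot and invest in KRW: 1,800,000 × 401.161 × 1.208200 = KRW 872,428,896.36.
The quoted forward undervalues ILS, so borrow ILS, convert to KRW at spot, deposit the KRW at 10.41%, and buy ILS forward at 452.064 to cover the loan.
The gap between the two covered legs is KRW 11,192,729.

KRW 11,192,729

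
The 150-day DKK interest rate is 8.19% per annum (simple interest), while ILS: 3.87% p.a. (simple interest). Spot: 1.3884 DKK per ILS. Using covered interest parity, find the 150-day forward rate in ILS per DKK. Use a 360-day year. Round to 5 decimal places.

0.70772

T = 150/360 years.
DKK accumulates by 1 + 0.0819×150/360 = 1.034125.
Growth of 1 ILS over T: 1 + 0.0387×150/360 = 1.016125.
So F = 1.3884 × 1.034125 / 1.016125 = 1.412995 (DKK/ILS).
Quoted the other way: 1/1.412995 = 0.70772 ILS per DKK.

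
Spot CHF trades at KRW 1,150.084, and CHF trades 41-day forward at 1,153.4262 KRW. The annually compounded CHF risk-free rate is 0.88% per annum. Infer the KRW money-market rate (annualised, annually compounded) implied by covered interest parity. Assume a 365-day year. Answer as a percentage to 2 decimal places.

3.52%

T = 41/365 years.
F/S = 1153.4262/1150.084 = 1.0029060 = (growth of KRW) / (growth of CHF).
CHF growth factor: (1 + 0.0088)^(41/365) = 1.0009847.
So the KRW growth factor = 1.0038936.
Annualise: 1.0038936^(365/41) − 1 = 0.035201 = 3.52%.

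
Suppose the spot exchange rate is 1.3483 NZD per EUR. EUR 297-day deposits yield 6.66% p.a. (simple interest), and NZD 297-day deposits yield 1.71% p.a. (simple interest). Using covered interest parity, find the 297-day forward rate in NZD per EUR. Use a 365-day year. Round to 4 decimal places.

T = 297/365 years.
NZD growth factor: 1 + 0.0171×297/365 = 1.0139142.
EUR accumulates by 1 + 0.0666×297/365 = 1.0541923.
Forward (NZD per EUR) = 1.3483 × 1.0139142 / 1.0541923 = 1.296785.

1.2968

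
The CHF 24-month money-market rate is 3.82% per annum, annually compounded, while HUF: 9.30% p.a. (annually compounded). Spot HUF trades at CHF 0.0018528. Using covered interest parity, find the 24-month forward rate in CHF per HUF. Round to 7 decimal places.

T = 2 years.
CHF growth factor: (1 + 0.0382)^2 = 1.0778592.
HUF growth factor: (1 + 0.0930)^2 = 1.194649.
CIP: F = S · (grow CHF)/(grow HUF) = 0.0018528 × 1.0778592/1.194649 = 0.001671669 CHF per HUF.

0.0016717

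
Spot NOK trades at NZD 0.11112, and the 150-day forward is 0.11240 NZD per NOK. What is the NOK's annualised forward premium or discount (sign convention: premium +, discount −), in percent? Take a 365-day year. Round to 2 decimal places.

T = 150/365 years.
(F − S)/S = (0.11240 − 0.11112)/0.11112 = 0.0115191.
×(1/T) gives 2.80% p.a.

+2.80%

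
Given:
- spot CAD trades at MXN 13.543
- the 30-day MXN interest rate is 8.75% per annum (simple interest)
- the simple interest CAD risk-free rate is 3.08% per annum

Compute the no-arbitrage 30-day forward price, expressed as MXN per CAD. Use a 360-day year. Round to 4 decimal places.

T = 30/360 years.
MXN growth factor: 1 + 0.0875×30/360 = 1.00729167.
Growth of 1 CAD over T: 1 + 0.0308×30/360 = 1.00256667.
CIP: F = S · (grow MXN)/(grow CAD) = 13.543 × 1.00729167/1.00256667 = 13.606827 MXN per CAD.

13.6068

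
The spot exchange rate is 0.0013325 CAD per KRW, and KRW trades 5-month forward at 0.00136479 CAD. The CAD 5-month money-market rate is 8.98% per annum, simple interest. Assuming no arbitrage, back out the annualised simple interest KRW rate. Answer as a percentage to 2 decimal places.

3.09%

T = 5/12 years.
F/S = 0.00136479/0.0013325 = 1.0242326 = (growth of CAD) / (growth of KRW).
CAD growth factor: 1 + 0.0898×5/12 = 1.0374167.
So the KRW growth factor = 1.0128722.
r = (1.0128722 − 1)/(5/12) = 0.030893 → 3.09%.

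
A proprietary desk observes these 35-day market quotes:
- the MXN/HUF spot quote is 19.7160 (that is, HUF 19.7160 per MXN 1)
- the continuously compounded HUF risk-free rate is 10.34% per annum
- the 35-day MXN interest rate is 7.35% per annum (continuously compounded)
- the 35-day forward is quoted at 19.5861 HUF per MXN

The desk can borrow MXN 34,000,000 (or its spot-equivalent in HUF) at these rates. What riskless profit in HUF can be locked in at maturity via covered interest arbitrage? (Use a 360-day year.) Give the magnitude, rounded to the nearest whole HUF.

HUF 6,413,756

T = 35/360 years.
Keep in MXN, deliver into the forward: 34,000,000·1.00717142572·19.5861 = HUF 670,703,048.88.
Swap to HUF now, deposit: 34,000,000·19.7160·1.01010347669 = HUF 677,116,804.98.
The quoted forward undervalues MXN, so borrow MXN, convert to HUF at spot, deposit the HUF at 10.34%, and buy MXN forward at 19.5861 to cover the loan.
Arbitrage profit = |670,703,048.88 − 677,116,804.98| = HUF 6,413,756.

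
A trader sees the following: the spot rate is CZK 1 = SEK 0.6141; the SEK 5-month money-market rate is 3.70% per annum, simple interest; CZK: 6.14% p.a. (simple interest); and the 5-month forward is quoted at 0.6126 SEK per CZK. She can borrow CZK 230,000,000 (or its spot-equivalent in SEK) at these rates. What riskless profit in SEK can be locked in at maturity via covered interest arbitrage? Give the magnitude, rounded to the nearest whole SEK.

T = 5/12 years.
Route A — deposit CZK, sell forward: 230,000,000 × 1.02558333333 × 0.6126 = SEK 144,502,640.50.
Route B — convert at spot, deposit SEK: 230,000,000 × 0.6141 × 1.01541666667 = SEK 143,420,496.25.
The quoted forward overvalues CZK, so borrow SEK, buy CZK at spot, deposit the CZK at 6.14%, and sell the proceeds forward at 0.6126.
Arbitrage profit = |144,502,640.50 − 143,420,496.25| = SEK 1,082,144.

SEK 1,082,144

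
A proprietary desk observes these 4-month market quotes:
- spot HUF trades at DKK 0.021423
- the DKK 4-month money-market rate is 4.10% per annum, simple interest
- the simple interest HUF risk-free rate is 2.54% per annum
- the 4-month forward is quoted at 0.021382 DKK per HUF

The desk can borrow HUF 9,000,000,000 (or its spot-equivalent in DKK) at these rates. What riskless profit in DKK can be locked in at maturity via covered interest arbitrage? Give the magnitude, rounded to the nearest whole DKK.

T = 4/12 years.
Route A — deposit HUF, sell forward: 9,000,000,000 × 1.00846666667 × 0.021382 = DKK 194,067,308.40.
Route B — convert at spot, deposit DKK: 9,000,000,000 × 0.021423 × 1.01366666667 = DKK 195,442,029.00.
The quoted forward undervalues HUF, so borrow HUF, convert to DKK at spot, deposit the DKK at 4.10%, and buy HUF forward at 0.021382 to cover the loan.
The gap between the two covered legs is DKK 1,374,721.

DKK 1,374,721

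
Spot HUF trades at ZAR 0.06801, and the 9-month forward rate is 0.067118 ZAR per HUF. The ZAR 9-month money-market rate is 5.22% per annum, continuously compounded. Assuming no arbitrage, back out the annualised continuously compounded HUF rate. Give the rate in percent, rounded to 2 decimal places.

T = 9/12 years.
By CIP, F/S equals the ZAR-to-HUF growth ratio: 0.067118/0.06801 = 0.9868843.
ZAR growth factor: e^(0.0522×9/12) = 1.0399265.
That pins the HUF growth at 1.0537471.
Take logs: ln 1.0537471 / (9/12) = 0.069803, so 6.98%.

6.98%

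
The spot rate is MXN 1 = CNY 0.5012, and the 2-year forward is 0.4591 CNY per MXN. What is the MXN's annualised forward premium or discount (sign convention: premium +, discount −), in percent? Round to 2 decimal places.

T = 2 years.
Period premium: (0.4591 − 0.5012)/0.5012 = -0.0839984.
Annualise by dividing by T: -0.0839984 / 2 = -0.041999 → -4.20%.

-4.20%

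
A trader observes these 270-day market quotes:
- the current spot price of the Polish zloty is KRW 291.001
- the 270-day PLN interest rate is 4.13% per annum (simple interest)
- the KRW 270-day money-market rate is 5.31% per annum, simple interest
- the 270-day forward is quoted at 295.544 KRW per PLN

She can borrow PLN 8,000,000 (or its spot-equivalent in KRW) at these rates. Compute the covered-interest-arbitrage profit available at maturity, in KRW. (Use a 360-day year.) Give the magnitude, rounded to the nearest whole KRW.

KRW 16,866,885

T = 270/360 years.
Invest the PLN and cover forward: 8,000,000 × 1.030975 × 295.544 = KRW 2,437,587,803.20.
Convert at spot and invest in KRW: 8,000,000 × 291.001 × 1.039825 = KRW 2,420,720,918.60.
The quoted forward overvalues PLN, so borrow KRW, buy PLN at spot, deposit the PLN at 4.13%, and sell the proceeds forward at 295.544.
Profit = 2,437,587,803.20 − 2,420,720,918.60 = KRW 16,866,885.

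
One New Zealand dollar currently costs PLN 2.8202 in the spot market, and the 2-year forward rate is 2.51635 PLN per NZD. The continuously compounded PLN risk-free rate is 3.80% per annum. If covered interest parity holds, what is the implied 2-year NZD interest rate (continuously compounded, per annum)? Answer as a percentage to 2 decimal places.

9.50%

T = 2 years.
CIP gives F = S · g_PLN/g_NZD, so g_PLN/g_NZD = 2.51635/2.8202 = 0.8922594.
PLN growth factor: e^(0.0380×2) = 1.0789626.
That pins the NZD growth at 1.2092477.
r = ln(1.2092477)/2 = 0.094999 → 9.50%.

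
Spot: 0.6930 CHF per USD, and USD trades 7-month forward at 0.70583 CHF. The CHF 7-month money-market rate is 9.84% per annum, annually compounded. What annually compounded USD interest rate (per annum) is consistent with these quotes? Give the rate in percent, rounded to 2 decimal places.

6.44%

T = 7/12 years.
F/S = 0.70583/0.693 = 1.0185137 = (growth of CHF) / (growth of USD).
The CHF side grows by (1 + 0.0984)^(7/12) = 1.0562749.
So the USD growth factor = 1.0370748.
r = 1.0370748^(12/7) − 1 = 0.064395 → 6.44%.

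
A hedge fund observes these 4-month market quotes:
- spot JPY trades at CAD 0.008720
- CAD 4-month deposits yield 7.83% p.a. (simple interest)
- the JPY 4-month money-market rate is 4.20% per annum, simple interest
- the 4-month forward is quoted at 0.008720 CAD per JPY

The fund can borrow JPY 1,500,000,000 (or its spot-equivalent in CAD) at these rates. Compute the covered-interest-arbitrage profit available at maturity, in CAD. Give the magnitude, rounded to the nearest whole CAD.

T = 4/12 years.
Route A — deposit JPY, sell forward: 1,500,000,000 × 1.014000 × 0.008720 = CAD 13,263,120.00.
Route B — convert at spot, deposit CAD: 1,500,000,000 × 0.008720 × 1.026100 = CAD 13,421,388.00.
The quoted forward undervalues JPY, so borrow JPY, convert to CAD at spot, deposit the CAD at 7.83%, and buy JPY forward at 0.008720 to cover the loan.
The gap between the two covered legs is CAD 158,268.

CAD 158,268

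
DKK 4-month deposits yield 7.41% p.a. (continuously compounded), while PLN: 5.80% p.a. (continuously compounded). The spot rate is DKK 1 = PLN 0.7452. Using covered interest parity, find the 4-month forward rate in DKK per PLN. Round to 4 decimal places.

1.3491

T = 4/12 years.
PLN accumulates by e^(0.0580×4/12) = 1.0195214.
Growth of 1 DKK over T: e^(0.0741×4/12) = 1.0250076.
So F = 0.7452 × 1.0195214 / 1.0250076 = 0.7412114 (PLN/DKK).
Invert for DKK per PLN: 1 / 0.7412114 = 1.3491.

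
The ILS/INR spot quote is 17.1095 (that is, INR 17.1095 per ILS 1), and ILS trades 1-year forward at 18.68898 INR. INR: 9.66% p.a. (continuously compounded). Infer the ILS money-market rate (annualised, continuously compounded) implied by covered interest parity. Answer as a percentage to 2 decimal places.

0.83%

T = 1 year.
CIP gives F = S · g_INR/g_ILS, so g_INR/g_ILS = 18.68898/17.1095 = 1.0923160.
INR growth factor: e^(0.0966×1) = 1.1014197.
So the ILS growth factor = 1.0083343.
Take logs: ln 1.0083343 / 1 = 0.008300, so 0.83%.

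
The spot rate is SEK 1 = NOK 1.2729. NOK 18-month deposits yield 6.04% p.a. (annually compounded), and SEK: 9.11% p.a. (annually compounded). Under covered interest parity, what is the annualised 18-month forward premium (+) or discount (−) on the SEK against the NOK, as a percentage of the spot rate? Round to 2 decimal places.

-2.79%

T = 18/12 years.
CIP forward (NOK per SEK) = 1.2729 × 1.0919546/1.1397165 = 1.2195568.
Annualised premium = (F − S)/S × (1/T) = (1.2195568 − 1.2729)/1.2729 ÷ (18/12) = -2.79%.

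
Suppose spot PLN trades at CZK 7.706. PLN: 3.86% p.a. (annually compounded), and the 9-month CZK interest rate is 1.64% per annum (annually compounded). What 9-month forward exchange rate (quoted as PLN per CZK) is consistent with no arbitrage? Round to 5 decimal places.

T = 9/12 years.
CZK growth factor: (1 + 0.0164)^(9/12) = 1.012275.
PLN growth factor: (1 + 0.0386)^(9/12) = 1.0288125.
Forward (CZK per PLN) = 7.706 × 1.012275 / 1.0288125 = 7.582131.
Invert for PLN per CZK: 1 / 7.582131 = 0.13189.

0.13189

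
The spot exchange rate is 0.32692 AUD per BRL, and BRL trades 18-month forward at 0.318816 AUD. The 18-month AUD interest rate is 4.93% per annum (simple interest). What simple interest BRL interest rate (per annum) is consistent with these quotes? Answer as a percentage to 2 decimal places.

6.75%

T = 18/12 years.
F/S = 0.318816/0.32692 = 0.9752111 = (growth of AUD) / (growth of BRL).
The AUD side grows by 1 + 0.0493×18/12 = 1.073950.
So the BRL growth factor = 1.1012487.
(1.1012487 − 1)/T = 0.067499, i.e. 6.75%.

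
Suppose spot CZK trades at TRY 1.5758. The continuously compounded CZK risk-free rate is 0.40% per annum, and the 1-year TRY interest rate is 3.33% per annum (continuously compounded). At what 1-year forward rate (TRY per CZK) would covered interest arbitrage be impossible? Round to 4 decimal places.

T = 1 year.
TRY accumulates by e^(0.0333×1) = 1.0338607.
CZK accumulates by e^(0.0040×1) = 1.004008.
So F = 1.5758 × 1.0338607 / 1.004008 = 1.622654 (TRY/CZK).

1.6227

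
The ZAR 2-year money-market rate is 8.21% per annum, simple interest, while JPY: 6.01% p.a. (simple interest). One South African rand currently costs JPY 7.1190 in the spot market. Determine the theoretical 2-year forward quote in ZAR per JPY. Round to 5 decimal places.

T = 2 years.
JPY accumulates by 1 + 0.0601×2 = 1.120200.
ZAR accumulates by 1 + 0.0821×2 = 1.164200.
CIP: F = S · (grow JPY)/(grow ZAR) = 7.119 × 1.120200/1.164200 = 6.849943 JPY per ZAR.
Quoted the other way: 1/6.849943 = 0.14599 ZAR per JPY.

0.14599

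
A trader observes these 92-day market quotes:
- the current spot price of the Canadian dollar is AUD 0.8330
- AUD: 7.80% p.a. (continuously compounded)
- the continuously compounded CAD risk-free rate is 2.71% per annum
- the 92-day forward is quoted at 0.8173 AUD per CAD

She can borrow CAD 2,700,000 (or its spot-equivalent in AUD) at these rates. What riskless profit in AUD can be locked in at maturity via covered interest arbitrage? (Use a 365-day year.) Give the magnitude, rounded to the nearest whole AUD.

AUD 71,921

T = 92/365 years.
Route A — deposit CAD, sell forward: 2,700,000 × 1.006854067 × 0.8173 = AUD 2,221,834.94.
Route B — convert at spot, deposit AUD: 2,700,000 × 0.8330 × 1.01985481 = AUD 2,293,755.45.
The quoted forward undervalues CAD, so borrow CAD, convert to AUD at spot, deposit the AUD at 7.80%, and buy CAD forward at 0.8173 to cover the loan.
Arbitrage profit = |2,221,834.94 − 2,293,755.45| = AUD 71,921.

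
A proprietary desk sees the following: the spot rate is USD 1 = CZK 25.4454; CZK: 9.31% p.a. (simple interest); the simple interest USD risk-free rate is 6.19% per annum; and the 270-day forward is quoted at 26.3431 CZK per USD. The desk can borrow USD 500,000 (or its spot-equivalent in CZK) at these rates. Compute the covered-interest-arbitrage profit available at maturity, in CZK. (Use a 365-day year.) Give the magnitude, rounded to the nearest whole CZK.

T = 270/365 years.
Keep in USD, deliver into the forward: 500,000·1.0457890411·26.3431 = CZK 13,774,662.64.
Swap to CZK now, deposit: 500,000·25.4454·1.0688684932 = CZK 13,598,893.18.
The quoted forward overvalues USD, so borrow CZK, buy USD at spot, deposit the USD at 6.19%, and sell the proceeds forward at 26.3431.
The gap between the two covered legs is CZK 175,769.

CZK 175,769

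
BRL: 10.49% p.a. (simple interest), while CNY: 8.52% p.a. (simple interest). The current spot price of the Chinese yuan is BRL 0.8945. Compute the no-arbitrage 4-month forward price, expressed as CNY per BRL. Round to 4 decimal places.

1.1108

T = 4/12 years.
BRL accumulates by 1 + 0.1049×4/12 = 1.0349667.
Growth of 1 CNY over T: 1 + 0.0852×4/12 = 1.028400.
So F = 0.8945 × 1.0349667 / 1.028400 = 0.9002117 (BRL/CNY).
Quoted the other way: 1/0.9002117 = 1.1108 CNY per BRL.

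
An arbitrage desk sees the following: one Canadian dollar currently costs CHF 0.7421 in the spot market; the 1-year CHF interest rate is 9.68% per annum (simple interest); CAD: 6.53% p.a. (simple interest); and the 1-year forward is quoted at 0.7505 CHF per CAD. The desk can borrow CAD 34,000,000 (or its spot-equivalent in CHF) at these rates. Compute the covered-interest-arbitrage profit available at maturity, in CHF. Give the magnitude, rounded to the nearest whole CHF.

CHF 490,539

T = 1 year.
Invest the CAD and cover forward: 34,000,000 × 1.065300 × 0.7505 = CHF 27,183,260.10.
Convert at spot and invest in CHF: 34,000,000 × 0.7421 × 1.096800 = CHF 27,673,799.52.
The quoted forward undervalues CAD, so borrow CAD, convert to CHF at spot, deposit the CHF at 9.68%, and buy CAD forward at 0.7505 to cover the loan.
Profit = 27,673,799.52 − 27,183,260.10 = CHF 490,539.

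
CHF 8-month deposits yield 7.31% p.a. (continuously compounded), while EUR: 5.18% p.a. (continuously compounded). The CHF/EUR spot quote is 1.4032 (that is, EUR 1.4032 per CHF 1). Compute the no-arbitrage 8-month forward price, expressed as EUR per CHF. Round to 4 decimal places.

T = 8/12 years.
EUR accumulates by e^(0.0518×8/12) = 1.0351365.
Growth of 1 CHF over T: e^(0.0731×8/12) = 1.0499403.
Forward (EUR per CHF) = 1.4032 × 1.0351365 / 1.0499403 = 1.383415.

1.3834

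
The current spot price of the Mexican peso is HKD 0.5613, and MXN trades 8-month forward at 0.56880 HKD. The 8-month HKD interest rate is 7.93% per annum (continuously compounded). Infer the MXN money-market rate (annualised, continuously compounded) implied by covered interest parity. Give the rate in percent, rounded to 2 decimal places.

5.94%

T = 8/12 years.
By CIP, F/S equals the HKD-to-MXN growth ratio: 0.5688/0.5613 = 1.0133618.
HKD growth factor: e^(0.0793×8/12) = 1.0542891.
Hence g_MXN = 1.0403876.
r = ln(1.0403876)/(8/12) = 0.059390 → 5.94%.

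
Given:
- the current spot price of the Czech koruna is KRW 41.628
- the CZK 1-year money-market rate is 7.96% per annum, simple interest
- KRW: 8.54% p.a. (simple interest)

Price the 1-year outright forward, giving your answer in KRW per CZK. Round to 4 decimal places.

T = 1 year.
Growth of 1 KRW over T: 1 + 0.0854×1 = 1.085400.
CZK accumulates by 1 + 0.0796×1 = 1.079600.
So F = 41.628 × 1.085400 / 1.079600 = 41.851641 (KRW/CZK).

41.8516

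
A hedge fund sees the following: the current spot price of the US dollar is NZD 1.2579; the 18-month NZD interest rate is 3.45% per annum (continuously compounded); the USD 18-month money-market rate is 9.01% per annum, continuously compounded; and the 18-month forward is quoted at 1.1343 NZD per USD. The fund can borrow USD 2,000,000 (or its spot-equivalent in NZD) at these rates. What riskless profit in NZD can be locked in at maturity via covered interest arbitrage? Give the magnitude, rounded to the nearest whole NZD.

NZD 52,535

T = 18/12 years.
Invest the USD and cover forward: 2,000,000 × 1.144708478 × 1.1343 = NZD 2,596,885.65.
Convert at spot and invest in NZD: 2,000,000 × 1.2579 × 1.053112431 = NZD 2,649,420.25.
The quoted forward undervalues USD, so borrow USD, convert to NZD at spot, deposit the NZD at 3.45%, and buy USD forward at 1.1343 to cover the loan.
The gap between the two covered legs is NZD 52,535.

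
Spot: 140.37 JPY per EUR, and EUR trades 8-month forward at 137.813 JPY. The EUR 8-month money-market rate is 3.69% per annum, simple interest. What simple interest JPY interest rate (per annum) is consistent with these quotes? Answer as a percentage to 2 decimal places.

0.89%

T = 8/12 years.
F/S = 137.813/140.37 = 0.9817839 = (growth of JPY) / (growth of EUR).
EUR growth factor: 1 + 0.0369×8/12 = 1.024600.
So the JPY growth factor = 1.0059358.
(1.0059358 − 1)/T = 0.008904, i.e. 0.89%.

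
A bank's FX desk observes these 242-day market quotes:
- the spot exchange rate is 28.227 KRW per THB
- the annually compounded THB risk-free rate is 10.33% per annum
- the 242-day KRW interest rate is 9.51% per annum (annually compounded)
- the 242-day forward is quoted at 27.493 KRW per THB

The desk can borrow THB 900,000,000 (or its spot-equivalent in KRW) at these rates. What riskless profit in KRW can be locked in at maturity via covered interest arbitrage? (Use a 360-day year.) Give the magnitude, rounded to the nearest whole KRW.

KRW 569,969,794

T = 242/360 years.
Keep in THB, deliver into the forward: 900,000,000·1.068315670582·27.493 = KRW 26,434,082,458.18.
Swap to KRW now, deposit: 900,000,000·28.227·1.062971711552 = KRW 27,004,052,251.78.
The quoted forward undervalues THB, so borrow THB, convert to KRW at spot, deposit the KRW at 9.51%, and buy THB forward at 27.493 to cover the loan.
Profit = 27,004,052,251.78 − 26,434,082,458.18 = KRW 569,969,794.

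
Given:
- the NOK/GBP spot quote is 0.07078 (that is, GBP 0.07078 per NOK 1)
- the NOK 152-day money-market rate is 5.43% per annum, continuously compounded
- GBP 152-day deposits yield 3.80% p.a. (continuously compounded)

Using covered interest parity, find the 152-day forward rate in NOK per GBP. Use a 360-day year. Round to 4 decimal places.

T = 152/360 years.
GBP growth factor: e^(0.0380×152/360) = 1.01617385.
NOK accumulates by e^(0.0543×152/360) = 1.0231915.
So F = 0.07078 × 1.01617385 / 1.0231915 = 0.070294549 (GBP/NOK).
Quoted the other way: 1/0.070294549 = 14.2259 NOK per GBP.

14.2259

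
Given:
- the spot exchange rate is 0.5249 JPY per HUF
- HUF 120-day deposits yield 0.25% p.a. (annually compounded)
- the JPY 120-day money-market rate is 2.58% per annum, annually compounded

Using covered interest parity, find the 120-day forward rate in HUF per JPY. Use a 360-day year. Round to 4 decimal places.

1.8906

T = 120/360 years.
Growth of 1 JPY over T: (1 + 0.0258)^(120/360) = 1.0085271.
Growth of 1 HUF over T: (1 + 0.0025)^(120/360) = 1.0008326.
So F = 0.5249 × 1.0085271 / 1.0008326 = 0.5289355 (JPY/HUF).
Quoted the other way: 1/0.5289355 = 1.8906 HUF per JPY.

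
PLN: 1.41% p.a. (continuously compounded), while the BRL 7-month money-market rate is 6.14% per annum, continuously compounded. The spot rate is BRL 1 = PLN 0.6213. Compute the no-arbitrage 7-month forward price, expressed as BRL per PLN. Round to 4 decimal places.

1.6546

T = 7/12 years.
Growth of 1 PLN over T: e^(0.0141×7/12) = 1.0082589.
BRL accumulates by e^(0.0614×7/12) = 1.0364658.
CIP: F = S · (grow PLN)/(grow BRL) = 0.6213 × 1.0082589/1.0364658 = 0.6043916 PLN per BRL.
Invert for BRL per PLN: 1 / 0.6043916 = 1.6546.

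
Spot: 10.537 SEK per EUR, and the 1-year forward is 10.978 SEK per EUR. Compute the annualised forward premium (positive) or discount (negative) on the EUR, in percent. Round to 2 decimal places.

+4.19%

T = 1 year.
EUR trades forward at +4.18525% vs spot over the period.
×(1/T) gives 4.19% p.a.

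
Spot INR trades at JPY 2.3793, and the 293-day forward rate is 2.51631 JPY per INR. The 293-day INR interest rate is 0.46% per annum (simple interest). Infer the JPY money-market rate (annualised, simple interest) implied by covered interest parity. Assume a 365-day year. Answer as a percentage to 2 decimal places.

T = 293/365 years.
CIP gives F = S · g_JPY/g_INR, so g_JPY/g_INR = 2.51631/2.3793 = 1.0575842.
The INR side grows by 1 + 0.0046×293/365 = 1.0036926.
That pins the JPY growth at 1.0614894.
(1.0614894 − 1)/T = 0.076599, i.e. 7.66%.

7.66%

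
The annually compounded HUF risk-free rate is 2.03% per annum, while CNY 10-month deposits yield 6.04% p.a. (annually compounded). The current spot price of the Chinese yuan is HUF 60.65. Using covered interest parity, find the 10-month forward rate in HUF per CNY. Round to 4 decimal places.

T = 10/12 years.
Growth of 1 HUF over T: (1 + 0.0203)^(10/12) = 1.01688827.
Growth of 1 CNY over T: (1 + 0.0604)^(10/12) = 1.05008575.
CIP: F = S · (grow HUF)/(grow CNY) = 60.65 × 1.01688827/1.05008575 = 58.732607 HUF per CNY.

58.7326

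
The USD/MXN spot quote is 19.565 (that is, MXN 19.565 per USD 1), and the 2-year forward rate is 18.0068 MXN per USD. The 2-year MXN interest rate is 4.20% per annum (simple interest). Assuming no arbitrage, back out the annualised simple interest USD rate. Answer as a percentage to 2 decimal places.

8.89%

T = 2 years.
F/S = 18.0068/19.565 = 0.9203578 = (growth of MXN) / (growth of USD).
MXN growth factor: 1 + 0.0420×2 = 1.084000.
Hence g_USD = 1.1778028.
(1.1778028 − 1)/T = 0.088901, i.e. 8.89%.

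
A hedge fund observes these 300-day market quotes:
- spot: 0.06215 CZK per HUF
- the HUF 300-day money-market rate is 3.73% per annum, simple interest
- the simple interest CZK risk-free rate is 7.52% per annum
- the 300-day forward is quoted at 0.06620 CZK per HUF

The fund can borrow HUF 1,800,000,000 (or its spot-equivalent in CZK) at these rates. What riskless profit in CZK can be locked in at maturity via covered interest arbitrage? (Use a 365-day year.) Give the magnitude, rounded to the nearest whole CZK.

T = 300/365 years.
Keep in HUF, deliver into the forward: 1,800,000,000·1.03065753425·0.06620 = CZK 122,813,151.78.
Swap to CZK now, deposit: 1,800,000,000·0.06215·1.06180821918 = CZK 118,784,485.48.
The quoted forward overvalues HUF, so borrow CZK, buy HUF at spot, deposit the HUF at 3.73%, and sell the proceeds forward at 0.06620.
The gap between the two covered legs is CZK 4,028,666.

CZK 4,028,666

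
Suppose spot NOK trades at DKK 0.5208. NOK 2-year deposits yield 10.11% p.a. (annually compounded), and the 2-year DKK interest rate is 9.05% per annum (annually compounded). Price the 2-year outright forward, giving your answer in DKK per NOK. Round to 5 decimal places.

0.51082

T = 2 years.
Growth of 1 DKK over T: (1 + 0.0905)^2 = 1.1891903.
Growth of 1 NOK over T: (1 + 0.1011)^2 = 1.2124212.
CIP: F = S · (grow DKK)/(grow NOK) = 0.5208 × 1.1891903/1.2124212 = 0.5108211 DKK per NOK.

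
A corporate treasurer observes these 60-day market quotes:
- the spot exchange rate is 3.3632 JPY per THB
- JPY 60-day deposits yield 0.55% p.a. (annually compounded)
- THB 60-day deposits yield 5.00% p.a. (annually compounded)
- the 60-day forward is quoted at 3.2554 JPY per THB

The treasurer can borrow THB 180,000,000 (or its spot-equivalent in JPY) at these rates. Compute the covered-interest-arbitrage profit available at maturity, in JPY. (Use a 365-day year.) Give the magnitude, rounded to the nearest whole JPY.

JPY 15,231,504

T = 60/365 years.
Route A — deposit THB, sell forward: 180,000,000 × 1.00805254973 × 3.2554 = JPY 590,690,568.67.
Route B — convert at spot, deposit JPY: 180,000,000 × 3.3632 × 1.00090203896 = JPY 605,922,072.74.
The quoted forward undervalues THB, so borrow THB, convert to JPY at spot, deposit the JPY at 0.55%, and buy THB forward at 3.2554 to cover the loan.
Arbitrage profit = |590,690,568.67 − 605,922,072.74| = JPY 15,231,504.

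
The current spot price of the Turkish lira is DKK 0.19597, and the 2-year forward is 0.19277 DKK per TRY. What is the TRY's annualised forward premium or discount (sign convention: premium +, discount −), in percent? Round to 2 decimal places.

T = 2 years.
(F − S)/S = (0.19277 − 0.19597)/0.19597 = -0.0163290.
×(1/T) gives -0.82% p.a.

-0.82%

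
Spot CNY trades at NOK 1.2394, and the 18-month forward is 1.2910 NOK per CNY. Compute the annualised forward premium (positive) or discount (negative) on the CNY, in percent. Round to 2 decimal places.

T = 18/12 years.
Period premium: (1.2910 − 1.2394)/1.2394 = 0.0416330.
Per annum: 0.0416330 / (18/12) = 0.027755 = 2.78%.

+2.78%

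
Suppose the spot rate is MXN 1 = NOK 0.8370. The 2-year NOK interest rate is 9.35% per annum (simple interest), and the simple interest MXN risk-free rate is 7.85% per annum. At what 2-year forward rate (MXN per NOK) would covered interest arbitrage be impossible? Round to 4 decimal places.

T = 2 years.
NOK accumulates by 1 + 0.0935×2 = 1.187000.
MXN accumulates by 1 + 0.0785×2 = 1.157000.
Forward (NOK per MXN) = 0.837 × 1.187000 / 1.157000 = 0.8587027.
Quoted the other way: 1/0.8587027 = 1.1645 MXN per NOK.

1.1645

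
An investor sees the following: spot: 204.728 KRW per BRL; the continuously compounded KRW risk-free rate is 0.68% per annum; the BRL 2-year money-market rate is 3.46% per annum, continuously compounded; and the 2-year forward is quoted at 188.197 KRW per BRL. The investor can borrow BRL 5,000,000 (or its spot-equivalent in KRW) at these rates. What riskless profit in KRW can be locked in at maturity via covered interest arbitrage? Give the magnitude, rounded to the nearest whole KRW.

T = 2 years.
Route A — deposit BRL, sell forward: 5,000,000 × 1.07165051782 × 188.197 = KRW 1,008,407,062.51.
Route B — convert at spot, deposit KRW: 5,000,000 × 204.728 × 1.013692900672 = KRW 1,037,656,600.84.
The quoted forward undervalues BRL, so borrow BRL, convert to KRW at spot, deposit the KRW at 0.68%, and buy BRL forward at 188.197 to cover the loan.
Arbitrage profit = |1,008,407,062.51 − 1,037,656,600.84| = KRW 29,249,538.

KRW 29,249,538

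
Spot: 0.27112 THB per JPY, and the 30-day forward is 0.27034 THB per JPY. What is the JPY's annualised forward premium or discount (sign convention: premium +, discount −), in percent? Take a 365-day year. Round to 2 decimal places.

-3.50%

T = 30/365 years.
Period premium: (0.27034 − 0.27112)/0.27112 = -0.0028770.
Per annum: -0.0028770 / (30/365) = -0.035003 = -3.50%.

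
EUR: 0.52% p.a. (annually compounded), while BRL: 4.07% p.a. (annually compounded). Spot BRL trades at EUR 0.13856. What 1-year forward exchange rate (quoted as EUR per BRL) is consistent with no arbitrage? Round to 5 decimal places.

T = 1 year.
EUR growth factor: (1 + 0.0052)^1 = 1.005200.
BRL accumulates by (1 + 0.0407)^1 = 1.040700.
So F = 0.13856 × 1.005200 / 1.040700 = 0.1338335 (EUR/BRL).

0.13383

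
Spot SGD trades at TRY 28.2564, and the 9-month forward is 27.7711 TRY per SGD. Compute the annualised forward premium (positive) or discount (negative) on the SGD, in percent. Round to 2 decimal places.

-2.29%

T = 9/12 years.
Period premium: (27.7711 − 28.2564)/28.2564 = -0.0171749.
×(1/T) gives -2.29% p.a.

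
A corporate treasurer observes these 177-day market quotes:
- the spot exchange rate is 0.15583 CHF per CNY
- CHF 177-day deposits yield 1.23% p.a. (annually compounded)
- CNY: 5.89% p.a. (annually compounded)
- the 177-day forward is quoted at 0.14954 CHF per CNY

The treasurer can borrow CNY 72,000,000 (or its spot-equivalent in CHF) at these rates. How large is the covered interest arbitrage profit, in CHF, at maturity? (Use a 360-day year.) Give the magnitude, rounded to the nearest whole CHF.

T = 177/360 years.
Route A — deposit CNY, sell forward: 72,000,000 × 1.0285380189 × 0.14954 = CHF 11,074,145.42.
Route B — convert at spot, deposit CHF: 72,000,000 × 0.15583 × 1.00602871 = CHF 11,287,400.68.
The quoted forward undervalues CNY, so borrow CNY, convert to CHF at spot, deposit the CHF at 1.23%, and buy CNY forward at 0.14954 to cover the loan.
Profit = 11,287,400.68 − 11,074,145.42 = CHF 213,255.

CHF 213,255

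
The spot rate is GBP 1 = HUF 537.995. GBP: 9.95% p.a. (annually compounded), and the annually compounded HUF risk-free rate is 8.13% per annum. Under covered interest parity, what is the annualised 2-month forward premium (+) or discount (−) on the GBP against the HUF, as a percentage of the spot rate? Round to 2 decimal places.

T = 2/12 years.
CIP forward (HUF per GBP) = 537.995 × 1.0131126/1.0159349 = 536.500432.
Annualised premium = (F − S)/S × (1/T) = (536.500432 − 537.995)/537.995 ÷ (2/12) = -1.67%.

-1.67%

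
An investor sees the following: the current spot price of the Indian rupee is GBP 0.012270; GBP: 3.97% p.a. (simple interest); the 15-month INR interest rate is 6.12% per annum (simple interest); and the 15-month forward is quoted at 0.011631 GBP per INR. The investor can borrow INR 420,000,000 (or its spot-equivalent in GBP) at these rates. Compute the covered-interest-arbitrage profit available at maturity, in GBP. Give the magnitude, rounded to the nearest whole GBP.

T = 15/12 years.
Keep in INR, deliver into the forward: 420,000,000·1.076500·0.011631 = GBP 5,258,724.03.
Swap to GBP now, deposit: 420,000,000·0.012270·1.049625 = GBP 5,409,137.48.
The quoted forward undervalues INR, so borrow INR, convert to GBP at spot, deposit the GBP at 3.97%, and buy INR forward at 0.011631 to cover the loan.
Profit = 5,409,137.48 − 5,258,724.03 = GBP 150,413.

GBP 150,413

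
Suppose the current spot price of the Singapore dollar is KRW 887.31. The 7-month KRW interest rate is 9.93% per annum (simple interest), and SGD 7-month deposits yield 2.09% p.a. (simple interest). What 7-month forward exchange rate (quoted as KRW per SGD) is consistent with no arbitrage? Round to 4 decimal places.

T = 7/12 years.
Growth of 1 KRW over T: 1 + 0.0993×7/12 = 1.057925.
Growth of 1 SGD over T: 1 + 0.0209×7/12 = 1.012191667.
CIP: F = S · (grow KRW)/(grow SGD) = 887.31 × 1.057925/1.012191667 = 927.400869 KRW per SGD.

927.4009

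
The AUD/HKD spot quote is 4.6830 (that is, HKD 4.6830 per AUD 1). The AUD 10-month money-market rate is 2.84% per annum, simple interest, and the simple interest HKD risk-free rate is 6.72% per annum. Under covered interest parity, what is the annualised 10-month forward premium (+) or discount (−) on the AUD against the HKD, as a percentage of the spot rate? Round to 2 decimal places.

T = 10/12 years.
No-arbitrage forward: 4.683 × 1.056000 / 1.0236667 = 4.8309162 HKD/AUD.
Annualised premium = (F − S)/S × (1/T) = (4.8309162 − 4.683)/4.683 ÷ (10/12) = 3.79%.

+3.79%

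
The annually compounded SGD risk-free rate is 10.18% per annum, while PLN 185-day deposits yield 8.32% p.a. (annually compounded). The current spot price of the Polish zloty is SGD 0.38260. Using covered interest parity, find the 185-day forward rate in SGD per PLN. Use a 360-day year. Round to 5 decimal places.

T = 185/360 years.
Growth of 1 SGD over T: (1 + 0.1018)^(185/360) = 1.0510809.
PLN growth factor: (1 + 0.0832)^(185/360) = 1.0419248.
Forward (SGD per PLN) = 0.3826 × 1.0510809 / 1.0419248 = 0.3859622.

0.38596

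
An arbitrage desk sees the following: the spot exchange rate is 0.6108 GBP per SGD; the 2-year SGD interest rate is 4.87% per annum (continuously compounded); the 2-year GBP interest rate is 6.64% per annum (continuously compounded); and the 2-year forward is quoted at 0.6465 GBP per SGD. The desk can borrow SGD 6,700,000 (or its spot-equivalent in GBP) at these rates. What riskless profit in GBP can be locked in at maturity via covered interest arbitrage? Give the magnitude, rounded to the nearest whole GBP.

GBP 101,109

T = 2 years.
Route A — deposit SGD, sell forward: 6,700,000 × 1.102301206 × 0.6465 = GBP 4,774,672.79.
Route B — convert at spot, deposit GBP: 6,700,000 × 0.6108 × 1.142021571 = GBP 4,673,563.40.
The quoted forward overvalues SGD, so borrow GBP, buy SGD at spot, deposit the SGD at 4.87%, and sell the proceeds forward at 0.6465.
Profit = 4,774,672.79 − 4,673,563.40 = GBP 101,109.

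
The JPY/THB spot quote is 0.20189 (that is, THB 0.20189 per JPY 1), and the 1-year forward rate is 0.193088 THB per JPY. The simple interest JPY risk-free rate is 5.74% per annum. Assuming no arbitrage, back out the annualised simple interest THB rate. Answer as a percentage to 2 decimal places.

T = 1 year.
CIP gives F = S · g_THB/g_JPY, so g_THB/g_JPY = 0.193088/0.20189 = 0.9564020.
JPY growth factor: 1 + 0.0574×1 = 1.057400.
Hence g_THB = 1.0112995.
r = (1.0112995 − 1)/1 = 0.011300 → 1.13%.

1.13%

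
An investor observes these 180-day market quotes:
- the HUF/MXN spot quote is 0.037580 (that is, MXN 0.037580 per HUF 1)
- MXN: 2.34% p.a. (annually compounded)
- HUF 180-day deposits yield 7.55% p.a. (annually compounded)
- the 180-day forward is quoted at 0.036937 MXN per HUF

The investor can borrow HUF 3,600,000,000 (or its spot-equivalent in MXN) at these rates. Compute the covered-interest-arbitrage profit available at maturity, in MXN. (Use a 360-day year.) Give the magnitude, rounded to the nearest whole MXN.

MXN 1,039,891

T = 180/360 years.
Keep in HUF, deliver into the forward: 3,600,000,000·1.03706316105·0.036937 = MXN 137,901,607.13.
Swap to MXN now, deposit: 3,600,000,000·0.037580·1.01163234428 = MXN 136,861,716.59.
The quoted forward overvalues HUF, so borrow MXN, buy HUF at spot, deposit the HUF at 7.55%, and sell the proceeds forward at 0.036937.
The gap between the two covered legs is MXN 1,039,891.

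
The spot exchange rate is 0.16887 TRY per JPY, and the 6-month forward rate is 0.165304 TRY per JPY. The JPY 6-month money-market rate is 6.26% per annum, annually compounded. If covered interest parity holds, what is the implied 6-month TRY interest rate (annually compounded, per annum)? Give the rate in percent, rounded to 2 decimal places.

1.82%

T = 6/12 years.
F/S = 0.165304/0.16887 = 0.9788832 = (growth of TRY) / (growth of JPY).
The JPY side grows by (1 + 0.0626)^(6/12) = 1.0308249.
Hence g_TRY = 1.0090572.
r = 1.0090572^(12/6) − 1 = 0.018196 → 1.82%.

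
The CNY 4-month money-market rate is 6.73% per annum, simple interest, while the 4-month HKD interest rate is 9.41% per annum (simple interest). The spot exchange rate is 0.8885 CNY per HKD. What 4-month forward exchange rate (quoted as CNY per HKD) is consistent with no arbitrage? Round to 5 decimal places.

0.88080

T = 4/12 years.
CNY accumulates by 1 + 0.0673×4/12 = 1.0224333.
HKD growth factor: 1 + 0.0941×4/12 = 1.0313667.
So F = 0.8885 × 1.0224333 / 1.0313667 = 0.8808041 (CNY/HKD).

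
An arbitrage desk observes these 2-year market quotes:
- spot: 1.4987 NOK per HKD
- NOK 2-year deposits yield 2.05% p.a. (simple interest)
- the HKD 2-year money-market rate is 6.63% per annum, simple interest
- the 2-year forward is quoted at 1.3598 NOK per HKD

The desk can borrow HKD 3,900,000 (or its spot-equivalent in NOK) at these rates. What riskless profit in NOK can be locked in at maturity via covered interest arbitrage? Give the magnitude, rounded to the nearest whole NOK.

T = 2 years.
Route A — deposit HKD, sell forward: 3,900,000 × 1.132600 × 1.3598 = NOK 6,006,426.97.
Route B — convert at spot, deposit NOK: 3,900,000 × 1.4987 × 1.041000 = NOK 6,084,572.13.
The quoted forward undervalues HKD, so borrow HKD, convert to NOK at spot, deposit the NOK at 2.05%, and buy HKD forward at 1.3598 to cover the loan.
Arbitrage profit = |6,006,426.97 − 6,084,572.13| = NOK 78,145.

NOK 78,145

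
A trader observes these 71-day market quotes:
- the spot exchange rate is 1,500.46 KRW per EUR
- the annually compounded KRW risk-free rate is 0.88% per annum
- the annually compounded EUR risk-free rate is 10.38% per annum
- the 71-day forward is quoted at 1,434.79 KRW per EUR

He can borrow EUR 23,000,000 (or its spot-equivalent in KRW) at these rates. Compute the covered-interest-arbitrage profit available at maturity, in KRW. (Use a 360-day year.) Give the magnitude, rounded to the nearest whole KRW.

T = 71/360 years.
Keep in EUR, deliver into the forward: 23,000,000·1.01966834706·1434.79 = KRW 33,649,228,796.60.
Swap to KRW now, deposit: 23,000,000·1500.46·1.001729457407 = KRW 34,570,264,578.20.
The quoted forward undervalues EUR, so borrow EUR, convert to KRW at spot, deposit the KRW at 0.88%, and buy EUR forward at 1,434.79 to cover the loan.
The gap between the two covered legs is KRW 921,035,782.

KRW 921,035,782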